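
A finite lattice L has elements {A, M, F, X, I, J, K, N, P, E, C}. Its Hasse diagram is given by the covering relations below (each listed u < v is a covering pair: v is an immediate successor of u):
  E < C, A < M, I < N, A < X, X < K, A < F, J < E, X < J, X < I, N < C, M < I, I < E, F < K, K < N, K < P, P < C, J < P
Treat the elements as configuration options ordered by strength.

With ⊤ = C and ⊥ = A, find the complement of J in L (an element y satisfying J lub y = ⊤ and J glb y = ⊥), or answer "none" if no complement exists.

For every candidate y, either J ∨ y ≠ C or J ∧ y ≠ A; no complement exists.

none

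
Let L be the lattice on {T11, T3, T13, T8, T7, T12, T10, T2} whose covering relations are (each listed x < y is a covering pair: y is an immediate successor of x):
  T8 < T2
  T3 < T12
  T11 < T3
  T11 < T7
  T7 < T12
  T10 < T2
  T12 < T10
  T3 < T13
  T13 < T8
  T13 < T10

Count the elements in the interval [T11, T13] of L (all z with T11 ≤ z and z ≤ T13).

3

The interval [T11, T13] = {T11, T13, T3}, which has 3 elements.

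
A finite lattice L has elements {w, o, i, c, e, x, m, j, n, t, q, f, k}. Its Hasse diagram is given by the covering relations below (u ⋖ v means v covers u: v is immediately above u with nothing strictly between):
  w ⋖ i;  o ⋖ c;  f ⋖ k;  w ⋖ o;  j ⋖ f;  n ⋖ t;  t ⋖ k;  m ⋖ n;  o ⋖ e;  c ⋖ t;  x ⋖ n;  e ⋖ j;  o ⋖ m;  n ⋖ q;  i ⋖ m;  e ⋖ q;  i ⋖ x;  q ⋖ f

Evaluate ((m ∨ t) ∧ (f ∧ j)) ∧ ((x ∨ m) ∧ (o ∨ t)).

m ∨ t = t
f ∧ j = j
t ∧ j = o
x ∨ m = n
o ∨ t = t
n ∧ t = n
o ∧ n = o

o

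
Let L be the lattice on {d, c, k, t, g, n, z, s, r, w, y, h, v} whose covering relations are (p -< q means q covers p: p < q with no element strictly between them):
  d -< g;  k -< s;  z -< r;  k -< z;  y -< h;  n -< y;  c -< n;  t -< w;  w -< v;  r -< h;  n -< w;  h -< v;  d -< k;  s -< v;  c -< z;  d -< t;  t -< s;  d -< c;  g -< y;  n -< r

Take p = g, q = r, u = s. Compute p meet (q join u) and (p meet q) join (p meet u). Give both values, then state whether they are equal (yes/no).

q join u = v, so p meet (q join u) = g meet v = g.
p meet q = d and p meet u = d, so (p meet q) join (p meet u) = d join d = d.
Equal: no.

g; d; no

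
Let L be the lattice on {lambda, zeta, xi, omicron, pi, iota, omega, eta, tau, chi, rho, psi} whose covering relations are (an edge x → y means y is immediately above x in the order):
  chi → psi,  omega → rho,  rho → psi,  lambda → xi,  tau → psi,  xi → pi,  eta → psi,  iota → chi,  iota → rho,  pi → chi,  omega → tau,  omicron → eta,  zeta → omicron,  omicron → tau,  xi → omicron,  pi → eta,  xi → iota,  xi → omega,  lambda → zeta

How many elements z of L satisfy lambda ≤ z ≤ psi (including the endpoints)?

The interval [lambda, psi] = {chi, eta, iota, lambda, omega, omicron, pi, psi, rho, tau, xi, zeta}, which has 12 elements.

12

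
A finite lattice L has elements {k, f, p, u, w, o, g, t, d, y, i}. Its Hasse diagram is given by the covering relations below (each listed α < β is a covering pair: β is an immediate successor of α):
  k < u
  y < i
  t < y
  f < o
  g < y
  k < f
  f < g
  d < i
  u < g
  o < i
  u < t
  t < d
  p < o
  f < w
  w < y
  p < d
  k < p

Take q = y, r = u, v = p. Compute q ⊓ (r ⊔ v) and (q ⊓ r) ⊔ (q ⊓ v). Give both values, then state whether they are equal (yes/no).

r ⊔ v = d, so q ⊓ (r ⊔ v) = y ⊓ d = t.
q ⊓ r = u and q ⊓ v = k, so (q ⊓ r) ⊔ (q ⊓ v) = u ⊔ k = u.
Equal: no.

t; u; no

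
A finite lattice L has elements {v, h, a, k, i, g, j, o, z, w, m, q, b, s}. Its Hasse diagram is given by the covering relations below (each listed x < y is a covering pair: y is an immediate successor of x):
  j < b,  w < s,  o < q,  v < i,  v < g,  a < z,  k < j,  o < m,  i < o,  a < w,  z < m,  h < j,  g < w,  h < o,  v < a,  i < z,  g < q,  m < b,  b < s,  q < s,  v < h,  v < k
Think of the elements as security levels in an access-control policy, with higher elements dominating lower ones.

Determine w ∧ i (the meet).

Common lower bounds of {w, i}: v.
The greatest among these is v.

v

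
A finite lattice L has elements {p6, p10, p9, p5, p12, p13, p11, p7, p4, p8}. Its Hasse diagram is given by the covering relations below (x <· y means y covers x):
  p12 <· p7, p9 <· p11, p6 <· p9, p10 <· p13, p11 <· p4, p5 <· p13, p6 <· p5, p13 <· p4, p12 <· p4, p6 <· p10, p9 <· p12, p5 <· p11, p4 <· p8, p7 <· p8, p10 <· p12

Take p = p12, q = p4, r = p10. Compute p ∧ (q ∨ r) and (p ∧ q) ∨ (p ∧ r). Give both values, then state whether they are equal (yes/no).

q ∨ r = p4, so p ∧ (q ∨ r) = p12 ∧ p4 = p12.
p ∧ q = p12 and p ∧ r = p10, so (p ∧ q) ∨ (p ∧ r) = p12 ∨ p10 = p12.
Equal: yes.

p12; p12; yes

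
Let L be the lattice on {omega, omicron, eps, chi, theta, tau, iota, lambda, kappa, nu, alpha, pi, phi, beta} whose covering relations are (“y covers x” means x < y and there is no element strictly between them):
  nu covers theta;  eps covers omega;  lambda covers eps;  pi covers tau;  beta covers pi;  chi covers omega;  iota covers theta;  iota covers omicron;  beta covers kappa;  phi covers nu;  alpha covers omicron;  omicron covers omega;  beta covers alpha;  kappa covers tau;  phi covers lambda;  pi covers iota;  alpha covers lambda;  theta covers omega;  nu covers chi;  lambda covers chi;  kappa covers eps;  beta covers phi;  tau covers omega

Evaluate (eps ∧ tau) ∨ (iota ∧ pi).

eps ∧ tau = omega
iota ∧ pi = iota
omega ∨ iota = iota

iota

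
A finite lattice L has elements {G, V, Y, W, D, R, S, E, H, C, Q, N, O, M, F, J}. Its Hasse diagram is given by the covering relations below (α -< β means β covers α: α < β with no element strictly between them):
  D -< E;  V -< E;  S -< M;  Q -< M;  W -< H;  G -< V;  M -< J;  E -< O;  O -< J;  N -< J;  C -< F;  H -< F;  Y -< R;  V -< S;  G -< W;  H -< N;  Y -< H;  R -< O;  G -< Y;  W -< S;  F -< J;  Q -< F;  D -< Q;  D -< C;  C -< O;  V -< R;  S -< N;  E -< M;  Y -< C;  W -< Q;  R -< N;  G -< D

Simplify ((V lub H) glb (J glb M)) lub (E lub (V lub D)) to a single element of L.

M

V ∨ H = N
J ∧ M = M
N ∧ M = S
V ∨ D = E
E ∨ E = E
S ∨ E = M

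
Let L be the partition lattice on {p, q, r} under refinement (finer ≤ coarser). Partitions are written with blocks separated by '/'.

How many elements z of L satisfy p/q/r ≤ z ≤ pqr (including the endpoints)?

5

The interval [p/q/r, pqr] = {p/q/r, p/qr, pq/r, pqr, pr/q}, which has 5 elements.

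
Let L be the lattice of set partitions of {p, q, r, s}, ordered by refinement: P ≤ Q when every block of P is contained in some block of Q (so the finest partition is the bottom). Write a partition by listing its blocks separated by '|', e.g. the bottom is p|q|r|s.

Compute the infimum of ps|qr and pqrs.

The meet (common refinement) of ps|qr and pqrs intersects blocks pairwise, giving ps|qr.

ps|qr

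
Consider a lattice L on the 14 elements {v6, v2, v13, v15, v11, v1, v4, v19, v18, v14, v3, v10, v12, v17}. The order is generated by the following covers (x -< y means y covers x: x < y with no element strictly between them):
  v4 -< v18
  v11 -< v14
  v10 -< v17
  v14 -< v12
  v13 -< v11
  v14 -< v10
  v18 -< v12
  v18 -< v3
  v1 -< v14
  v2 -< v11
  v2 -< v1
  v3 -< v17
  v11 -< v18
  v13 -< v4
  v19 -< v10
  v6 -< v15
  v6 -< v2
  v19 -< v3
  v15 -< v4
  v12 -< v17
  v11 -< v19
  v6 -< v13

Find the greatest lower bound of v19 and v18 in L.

v11

Common lower bounds of {v19, v18}: v11, v13, v2, v6.
The greatest among these is v11.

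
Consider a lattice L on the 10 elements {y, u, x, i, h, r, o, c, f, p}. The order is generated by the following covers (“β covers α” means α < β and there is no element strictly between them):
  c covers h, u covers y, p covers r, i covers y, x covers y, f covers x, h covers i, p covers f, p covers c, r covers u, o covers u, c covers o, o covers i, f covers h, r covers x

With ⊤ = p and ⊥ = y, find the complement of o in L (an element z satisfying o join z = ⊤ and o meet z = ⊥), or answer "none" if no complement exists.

Need z with o ∨ z = p and o ∧ z = y.
Checking each element gives: x.

x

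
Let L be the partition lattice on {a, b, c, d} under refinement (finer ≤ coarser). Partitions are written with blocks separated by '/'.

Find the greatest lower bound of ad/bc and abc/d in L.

a/bc/d

The meet (common refinement) of ad/bc and abc/d intersects blocks pairwise, giving a/bc/d.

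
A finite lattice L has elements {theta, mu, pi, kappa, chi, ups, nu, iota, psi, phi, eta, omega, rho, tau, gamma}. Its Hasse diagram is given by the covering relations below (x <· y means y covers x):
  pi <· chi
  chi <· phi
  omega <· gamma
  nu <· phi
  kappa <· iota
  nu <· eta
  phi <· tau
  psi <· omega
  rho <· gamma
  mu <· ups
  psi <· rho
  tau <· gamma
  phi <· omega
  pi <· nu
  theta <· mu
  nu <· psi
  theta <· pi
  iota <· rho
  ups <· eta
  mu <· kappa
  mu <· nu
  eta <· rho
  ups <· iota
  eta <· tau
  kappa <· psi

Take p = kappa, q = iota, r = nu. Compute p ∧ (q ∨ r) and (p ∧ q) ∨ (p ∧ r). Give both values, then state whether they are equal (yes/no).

kappa; kappa; yes

q ∨ r = rho, so p ∧ (q ∨ r) = kappa ∧ rho = kappa.
p ∧ q = kappa and p ∧ r = mu, so (p ∧ q) ∨ (p ∧ r) = kappa ∨ mu = kappa.
Equal: yes.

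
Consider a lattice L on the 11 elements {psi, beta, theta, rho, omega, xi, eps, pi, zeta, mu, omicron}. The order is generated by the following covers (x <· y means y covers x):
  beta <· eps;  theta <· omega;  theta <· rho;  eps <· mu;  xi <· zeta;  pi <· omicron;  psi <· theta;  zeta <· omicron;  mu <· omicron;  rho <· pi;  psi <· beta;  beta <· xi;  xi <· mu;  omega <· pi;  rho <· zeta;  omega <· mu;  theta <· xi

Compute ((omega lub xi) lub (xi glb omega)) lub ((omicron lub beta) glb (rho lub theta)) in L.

omega ∨ xi = mu
xi ∧ omega = theta
mu ∨ theta = mu
omicron ∨ beta = omicron
rho ∨ theta = rho
omicron ∧ rho = rho
mu ∨ rho = omicron

omicron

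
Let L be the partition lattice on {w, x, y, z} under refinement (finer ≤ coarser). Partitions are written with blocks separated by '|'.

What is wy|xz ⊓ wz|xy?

The meet (common refinement) of wy|xz and wz|xy intersects blocks pairwise, giving w|x|y|z.

w|x|y|z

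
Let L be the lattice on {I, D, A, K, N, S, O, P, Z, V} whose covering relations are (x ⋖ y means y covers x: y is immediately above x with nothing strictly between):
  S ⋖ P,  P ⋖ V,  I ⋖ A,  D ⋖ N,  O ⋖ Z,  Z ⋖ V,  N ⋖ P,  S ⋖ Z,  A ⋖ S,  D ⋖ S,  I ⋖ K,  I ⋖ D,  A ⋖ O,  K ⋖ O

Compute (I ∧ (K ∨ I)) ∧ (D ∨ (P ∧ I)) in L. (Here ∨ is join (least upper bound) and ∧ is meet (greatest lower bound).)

K ∨ I = K
I ∧ K = I
P ∧ I = I
D ∨ I = D
I ∧ D = I

I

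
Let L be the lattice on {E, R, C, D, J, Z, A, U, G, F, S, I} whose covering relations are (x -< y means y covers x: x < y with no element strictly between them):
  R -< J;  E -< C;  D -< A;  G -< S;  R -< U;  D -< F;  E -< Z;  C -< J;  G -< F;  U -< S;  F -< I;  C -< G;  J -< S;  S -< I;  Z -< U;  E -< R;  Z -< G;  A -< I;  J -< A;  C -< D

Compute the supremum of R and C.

J

Common upper bounds of {R, C}: A, I, J, S.
The least among these is J.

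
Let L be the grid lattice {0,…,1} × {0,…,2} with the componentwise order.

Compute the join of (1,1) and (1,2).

(1,2)

Common upper bounds of {(1,1), (1,2)}: (1,2).
The least among these is (1,2).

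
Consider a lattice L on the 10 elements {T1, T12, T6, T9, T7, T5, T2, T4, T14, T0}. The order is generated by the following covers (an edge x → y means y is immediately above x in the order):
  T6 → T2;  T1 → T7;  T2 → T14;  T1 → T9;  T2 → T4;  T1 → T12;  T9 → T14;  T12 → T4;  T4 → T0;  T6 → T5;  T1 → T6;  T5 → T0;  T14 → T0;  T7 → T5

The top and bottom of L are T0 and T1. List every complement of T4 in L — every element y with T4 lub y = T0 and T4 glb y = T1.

Need y with T4 ∨ y = T0 and T4 ∧ y = T1.
Checking each element gives: T7, T9.

T7, T9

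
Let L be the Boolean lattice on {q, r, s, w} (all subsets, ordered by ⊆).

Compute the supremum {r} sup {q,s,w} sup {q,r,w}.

{q,r,s,w}

Under ⊆, join is union: {r} ∪ {q,s,w} ∪ {q,r,w} = {q,r,s,w}.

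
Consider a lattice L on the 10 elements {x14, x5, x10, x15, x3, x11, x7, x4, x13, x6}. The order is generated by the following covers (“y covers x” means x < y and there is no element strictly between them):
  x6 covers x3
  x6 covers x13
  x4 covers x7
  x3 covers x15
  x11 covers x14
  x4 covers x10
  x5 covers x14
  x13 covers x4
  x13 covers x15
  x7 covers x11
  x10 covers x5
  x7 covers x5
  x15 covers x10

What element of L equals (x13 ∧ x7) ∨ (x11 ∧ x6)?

x13 ∧ x7 = x7
x11 ∧ x6 = x11
x7 ∨ x11 = x7

x7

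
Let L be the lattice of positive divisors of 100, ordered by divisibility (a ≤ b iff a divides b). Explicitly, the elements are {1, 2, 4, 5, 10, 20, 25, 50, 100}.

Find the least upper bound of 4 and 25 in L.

100

In the divisibility order, the join is the least common multiple: lcm(4, 25) = 100.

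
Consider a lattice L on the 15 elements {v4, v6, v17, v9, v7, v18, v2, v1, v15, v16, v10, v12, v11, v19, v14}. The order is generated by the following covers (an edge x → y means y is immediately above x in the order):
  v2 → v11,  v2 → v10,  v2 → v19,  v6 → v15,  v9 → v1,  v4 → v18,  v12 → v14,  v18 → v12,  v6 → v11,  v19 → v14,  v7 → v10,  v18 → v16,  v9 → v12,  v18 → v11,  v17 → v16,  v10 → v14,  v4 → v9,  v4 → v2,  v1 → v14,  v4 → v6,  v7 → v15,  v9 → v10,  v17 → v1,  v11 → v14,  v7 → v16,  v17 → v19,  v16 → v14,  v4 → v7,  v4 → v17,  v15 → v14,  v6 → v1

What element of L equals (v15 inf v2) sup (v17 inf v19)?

v17

v15 ∧ v2 = v4
v17 ∧ v19 = v17
v4 ∨ v17 = v17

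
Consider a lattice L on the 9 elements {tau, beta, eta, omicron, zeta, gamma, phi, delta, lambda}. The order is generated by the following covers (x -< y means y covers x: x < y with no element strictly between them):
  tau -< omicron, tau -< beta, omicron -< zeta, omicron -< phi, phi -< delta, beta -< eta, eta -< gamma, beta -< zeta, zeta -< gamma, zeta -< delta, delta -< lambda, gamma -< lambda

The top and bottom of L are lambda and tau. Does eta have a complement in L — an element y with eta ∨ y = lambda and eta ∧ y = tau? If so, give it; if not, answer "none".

phi

Need y with eta ∨ y = lambda and eta ∧ y = tau.
Checking each element gives: phi.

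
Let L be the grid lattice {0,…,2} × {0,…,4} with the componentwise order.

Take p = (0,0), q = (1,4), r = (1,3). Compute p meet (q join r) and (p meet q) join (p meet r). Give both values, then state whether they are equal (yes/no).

(0,0); (0,0); yes

q join r = (1,4), so p meet (q join r) = (0,0) meet (1,4) = (0,0).
p meet q = (0,0) and p meet r = (0,0), so (p meet q) join (p meet r) = (0,0) join (0,0) = (0,0).
Equal: yes.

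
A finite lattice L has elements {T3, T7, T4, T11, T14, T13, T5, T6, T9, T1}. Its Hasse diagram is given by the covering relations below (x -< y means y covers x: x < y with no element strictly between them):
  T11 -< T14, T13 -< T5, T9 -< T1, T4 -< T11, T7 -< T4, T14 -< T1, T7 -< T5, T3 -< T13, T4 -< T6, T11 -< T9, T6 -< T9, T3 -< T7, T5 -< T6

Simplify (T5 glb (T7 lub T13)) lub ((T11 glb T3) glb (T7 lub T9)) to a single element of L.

T7 ∨ T13 = T5
T5 ∧ T5 = T5
T11 ∧ T3 = T3
T7 ∨ T9 = T9
T3 ∧ T9 = T3
T5 ∨ T3 = T5

T5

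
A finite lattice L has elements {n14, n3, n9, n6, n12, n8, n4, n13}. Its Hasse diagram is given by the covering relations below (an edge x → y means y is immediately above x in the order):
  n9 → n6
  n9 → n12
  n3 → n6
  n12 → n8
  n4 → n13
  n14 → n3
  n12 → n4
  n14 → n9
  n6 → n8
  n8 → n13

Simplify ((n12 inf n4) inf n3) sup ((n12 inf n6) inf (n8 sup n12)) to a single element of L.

n12 ∧ n4 = n12
n12 ∧ n3 = n14
n12 ∧ n6 = n9
n8 ∨ n12 = n8
n9 ∧ n8 = n9
n14 ∨ n9 = n9

n9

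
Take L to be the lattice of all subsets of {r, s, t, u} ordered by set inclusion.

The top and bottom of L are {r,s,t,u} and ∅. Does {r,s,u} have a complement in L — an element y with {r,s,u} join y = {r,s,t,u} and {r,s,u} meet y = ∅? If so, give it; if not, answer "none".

{t}

Need y with {r,s,u} ∨ y = {r,s,t,u} and {r,s,u} ∧ y = ∅.
Checking each element gives: {t}.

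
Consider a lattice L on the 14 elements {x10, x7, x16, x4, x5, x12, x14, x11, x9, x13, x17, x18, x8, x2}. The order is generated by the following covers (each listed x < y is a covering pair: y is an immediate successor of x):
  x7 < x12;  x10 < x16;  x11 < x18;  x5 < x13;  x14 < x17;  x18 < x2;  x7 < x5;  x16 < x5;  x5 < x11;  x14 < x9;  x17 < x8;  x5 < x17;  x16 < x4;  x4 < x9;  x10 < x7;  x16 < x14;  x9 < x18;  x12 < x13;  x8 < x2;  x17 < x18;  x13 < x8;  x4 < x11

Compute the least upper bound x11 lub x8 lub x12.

Common upper bounds of {x11, x8, x12}: x2.
The least among these is x2.

x2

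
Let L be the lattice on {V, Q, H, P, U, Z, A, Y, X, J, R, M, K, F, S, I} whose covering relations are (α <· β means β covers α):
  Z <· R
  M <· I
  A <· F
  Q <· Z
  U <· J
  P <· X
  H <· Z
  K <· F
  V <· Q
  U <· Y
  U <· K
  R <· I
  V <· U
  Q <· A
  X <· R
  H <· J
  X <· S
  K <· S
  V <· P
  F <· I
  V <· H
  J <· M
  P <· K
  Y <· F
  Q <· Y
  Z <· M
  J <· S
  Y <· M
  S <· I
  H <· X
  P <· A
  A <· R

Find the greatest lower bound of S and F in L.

K

Common lower bounds of {S, F}: K, P, U, V.
The greatest among these is K.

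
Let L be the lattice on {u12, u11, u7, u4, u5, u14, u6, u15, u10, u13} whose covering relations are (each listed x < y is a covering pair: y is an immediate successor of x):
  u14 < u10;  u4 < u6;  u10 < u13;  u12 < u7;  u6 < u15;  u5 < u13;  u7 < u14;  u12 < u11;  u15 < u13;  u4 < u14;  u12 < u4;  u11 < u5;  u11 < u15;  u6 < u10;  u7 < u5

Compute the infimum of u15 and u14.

Common lower bounds of {u15, u14}: u12, u4.
The greatest among these is u4.

u4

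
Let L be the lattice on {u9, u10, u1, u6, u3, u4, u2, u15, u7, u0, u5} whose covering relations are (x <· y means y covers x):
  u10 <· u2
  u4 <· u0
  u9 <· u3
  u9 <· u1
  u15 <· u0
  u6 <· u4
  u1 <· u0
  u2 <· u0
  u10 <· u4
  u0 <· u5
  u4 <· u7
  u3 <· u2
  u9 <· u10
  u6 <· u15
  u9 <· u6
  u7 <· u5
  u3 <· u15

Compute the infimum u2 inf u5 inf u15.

u3

Common lower bounds of {u2, u5, u15}: u3, u9.
The greatest among these is u3.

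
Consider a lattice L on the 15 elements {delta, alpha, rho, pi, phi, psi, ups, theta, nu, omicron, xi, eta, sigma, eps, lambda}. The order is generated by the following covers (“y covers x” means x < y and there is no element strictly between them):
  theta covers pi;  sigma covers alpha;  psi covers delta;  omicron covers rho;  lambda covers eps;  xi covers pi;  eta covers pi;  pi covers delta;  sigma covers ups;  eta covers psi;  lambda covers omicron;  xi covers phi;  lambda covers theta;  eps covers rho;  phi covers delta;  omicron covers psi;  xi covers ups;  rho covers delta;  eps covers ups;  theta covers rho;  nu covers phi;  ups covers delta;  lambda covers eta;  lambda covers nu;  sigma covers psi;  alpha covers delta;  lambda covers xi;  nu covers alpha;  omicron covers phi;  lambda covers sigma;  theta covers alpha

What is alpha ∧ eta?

delta

Common lower bounds of {alpha, eta}: delta.
The greatest among these is delta.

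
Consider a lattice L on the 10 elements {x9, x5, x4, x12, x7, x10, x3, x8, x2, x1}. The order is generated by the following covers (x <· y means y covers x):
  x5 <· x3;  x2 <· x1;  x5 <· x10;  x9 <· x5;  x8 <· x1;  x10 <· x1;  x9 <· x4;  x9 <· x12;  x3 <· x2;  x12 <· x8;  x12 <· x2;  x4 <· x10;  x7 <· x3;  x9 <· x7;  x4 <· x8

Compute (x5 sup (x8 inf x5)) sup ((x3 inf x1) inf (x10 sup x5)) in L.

x5

x8 ∧ x5 = x9
x5 ∨ x9 = x5
x3 ∧ x1 = x3
x10 ∨ x5 = x10
x3 ∧ x10 = x5
x5 ∨ x5 = x5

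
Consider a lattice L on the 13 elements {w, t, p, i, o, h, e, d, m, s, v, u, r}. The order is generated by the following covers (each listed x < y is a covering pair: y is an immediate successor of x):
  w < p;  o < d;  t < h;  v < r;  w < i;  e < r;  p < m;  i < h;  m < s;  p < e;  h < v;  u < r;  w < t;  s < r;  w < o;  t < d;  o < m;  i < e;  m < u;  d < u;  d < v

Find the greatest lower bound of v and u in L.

d

Common lower bounds of {v, u}: d, o, t, w.
The greatest among these is d.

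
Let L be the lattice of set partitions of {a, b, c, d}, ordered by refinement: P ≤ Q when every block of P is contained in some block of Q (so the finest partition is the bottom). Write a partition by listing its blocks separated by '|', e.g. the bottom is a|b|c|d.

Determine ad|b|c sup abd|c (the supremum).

abd|c

The join of ad|b|c and abd|c merges any blocks that overlap across the partitions, giving abd|c.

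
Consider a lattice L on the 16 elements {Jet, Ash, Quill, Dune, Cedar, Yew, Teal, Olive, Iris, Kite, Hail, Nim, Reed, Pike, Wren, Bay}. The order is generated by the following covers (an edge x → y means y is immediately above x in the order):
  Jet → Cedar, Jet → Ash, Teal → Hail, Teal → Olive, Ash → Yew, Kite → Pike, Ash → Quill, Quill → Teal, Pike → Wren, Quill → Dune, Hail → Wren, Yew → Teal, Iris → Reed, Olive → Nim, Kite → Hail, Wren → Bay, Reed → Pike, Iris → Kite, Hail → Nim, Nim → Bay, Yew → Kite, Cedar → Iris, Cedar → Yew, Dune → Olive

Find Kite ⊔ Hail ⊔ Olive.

Common upper bounds of {Kite, Hail, Olive}: Bay, Nim.
The least among these is Nim.

Nim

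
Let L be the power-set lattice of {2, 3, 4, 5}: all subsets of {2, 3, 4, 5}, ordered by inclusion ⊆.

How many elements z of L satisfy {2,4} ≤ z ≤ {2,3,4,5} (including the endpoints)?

The interval [{2,4}, {2,3,4,5}] = {{2,3,4,5}, {2,3,4}, {2,4,5}, {2,4}}, which has 4 elements.

4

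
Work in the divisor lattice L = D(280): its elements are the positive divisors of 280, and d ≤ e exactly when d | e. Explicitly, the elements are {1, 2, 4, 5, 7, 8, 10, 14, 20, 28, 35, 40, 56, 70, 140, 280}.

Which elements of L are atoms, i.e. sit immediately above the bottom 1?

The atoms are exactly the elements that cover 1: 2, 5, 7.

2, 5, 7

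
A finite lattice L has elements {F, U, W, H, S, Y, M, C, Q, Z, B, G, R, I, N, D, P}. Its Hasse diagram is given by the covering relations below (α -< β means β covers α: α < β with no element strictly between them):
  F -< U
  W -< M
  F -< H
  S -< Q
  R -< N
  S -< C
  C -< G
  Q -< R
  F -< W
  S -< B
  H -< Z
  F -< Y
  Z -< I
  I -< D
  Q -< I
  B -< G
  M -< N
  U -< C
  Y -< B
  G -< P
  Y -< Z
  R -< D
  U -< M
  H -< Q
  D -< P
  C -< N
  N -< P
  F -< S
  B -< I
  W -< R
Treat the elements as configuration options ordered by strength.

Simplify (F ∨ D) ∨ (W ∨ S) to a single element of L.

F ∨ D = D
W ∨ S = R
D ∨ R = D

D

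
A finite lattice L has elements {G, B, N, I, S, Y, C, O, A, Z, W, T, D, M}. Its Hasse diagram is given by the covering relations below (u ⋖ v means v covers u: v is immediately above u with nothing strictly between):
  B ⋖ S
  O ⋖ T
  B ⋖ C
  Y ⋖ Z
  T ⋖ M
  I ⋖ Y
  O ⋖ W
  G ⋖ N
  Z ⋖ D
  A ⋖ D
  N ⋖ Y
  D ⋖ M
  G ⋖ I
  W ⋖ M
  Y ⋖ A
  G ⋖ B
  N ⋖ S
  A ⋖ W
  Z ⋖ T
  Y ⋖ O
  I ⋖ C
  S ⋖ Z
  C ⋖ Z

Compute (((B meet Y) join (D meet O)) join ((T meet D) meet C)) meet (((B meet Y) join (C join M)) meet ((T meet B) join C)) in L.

C

B ∧ Y = G
D ∧ O = Y
G ∨ Y = Y
T ∧ D = Z
Z ∧ C = C
Y ∨ C = Z
B ∧ Y = G
C ∨ M = M
G ∨ M = M
T ∧ B = B
B ∨ C = C
M ∧ C = C
Z ∧ C = C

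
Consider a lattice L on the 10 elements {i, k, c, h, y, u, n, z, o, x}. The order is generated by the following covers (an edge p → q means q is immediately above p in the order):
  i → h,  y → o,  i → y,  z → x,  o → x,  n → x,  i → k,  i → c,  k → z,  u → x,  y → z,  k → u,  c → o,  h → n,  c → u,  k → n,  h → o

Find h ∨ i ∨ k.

n

Common upper bounds of {h, i, k}: n, x.
The least among these is n.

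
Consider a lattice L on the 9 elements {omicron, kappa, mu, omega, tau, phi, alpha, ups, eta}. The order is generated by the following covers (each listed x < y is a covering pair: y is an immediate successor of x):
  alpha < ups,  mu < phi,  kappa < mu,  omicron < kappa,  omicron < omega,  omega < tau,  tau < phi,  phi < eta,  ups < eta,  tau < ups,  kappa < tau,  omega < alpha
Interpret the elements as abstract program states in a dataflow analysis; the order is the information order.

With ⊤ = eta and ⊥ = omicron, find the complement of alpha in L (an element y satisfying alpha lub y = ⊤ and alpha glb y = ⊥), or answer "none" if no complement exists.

mu

Need y with alpha ∨ y = eta and alpha ∧ y = omicron.
Checking each element gives: mu.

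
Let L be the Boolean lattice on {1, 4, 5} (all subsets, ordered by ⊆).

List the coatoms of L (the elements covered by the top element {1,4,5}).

The coatoms are exactly the elements covered by {1,4,5}: {1,4}, {1,5}, {4,5}.

{1,4}, {1,5}, {4,5}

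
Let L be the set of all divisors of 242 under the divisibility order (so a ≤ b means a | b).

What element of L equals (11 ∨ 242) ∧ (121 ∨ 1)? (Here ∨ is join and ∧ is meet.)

11 ∨ 242 = 242
121 ∨ 1 = 121
242 ∧ 121 = 121

121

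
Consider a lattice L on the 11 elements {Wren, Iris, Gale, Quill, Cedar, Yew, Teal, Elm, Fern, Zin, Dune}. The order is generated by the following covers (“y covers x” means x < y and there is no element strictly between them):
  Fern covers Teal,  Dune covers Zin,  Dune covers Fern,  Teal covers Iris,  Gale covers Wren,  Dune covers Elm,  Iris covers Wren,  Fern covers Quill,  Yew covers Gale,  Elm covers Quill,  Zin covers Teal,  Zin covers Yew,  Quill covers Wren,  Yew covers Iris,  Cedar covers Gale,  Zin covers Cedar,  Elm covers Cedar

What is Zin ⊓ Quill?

Wren

Common lower bounds of {Zin, Quill}: Wren.
The greatest among these is Wren.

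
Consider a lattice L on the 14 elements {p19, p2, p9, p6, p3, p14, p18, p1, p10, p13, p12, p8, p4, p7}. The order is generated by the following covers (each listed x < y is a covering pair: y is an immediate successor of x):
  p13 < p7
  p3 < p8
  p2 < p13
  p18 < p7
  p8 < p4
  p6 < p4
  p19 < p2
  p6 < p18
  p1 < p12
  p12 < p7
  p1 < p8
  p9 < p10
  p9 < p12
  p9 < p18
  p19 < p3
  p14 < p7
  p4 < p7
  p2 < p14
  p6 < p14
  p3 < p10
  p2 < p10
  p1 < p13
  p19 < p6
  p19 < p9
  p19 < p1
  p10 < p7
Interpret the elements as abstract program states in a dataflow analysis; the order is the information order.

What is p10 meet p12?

p9

Common lower bounds of {p10, p12}: p19, p9.
The greatest among these is p9.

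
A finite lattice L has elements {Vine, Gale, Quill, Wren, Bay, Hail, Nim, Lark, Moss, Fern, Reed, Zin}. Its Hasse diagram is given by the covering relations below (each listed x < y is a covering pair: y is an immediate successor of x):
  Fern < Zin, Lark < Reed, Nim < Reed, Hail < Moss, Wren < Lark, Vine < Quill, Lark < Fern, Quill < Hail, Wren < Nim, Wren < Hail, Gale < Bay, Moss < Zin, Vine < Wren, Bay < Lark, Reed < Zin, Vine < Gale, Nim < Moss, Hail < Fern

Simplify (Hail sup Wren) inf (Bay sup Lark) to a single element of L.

Wren

Hail ∨ Wren = Hail
Bay ∨ Lark = Lark
Hail ∧ Lark = Wren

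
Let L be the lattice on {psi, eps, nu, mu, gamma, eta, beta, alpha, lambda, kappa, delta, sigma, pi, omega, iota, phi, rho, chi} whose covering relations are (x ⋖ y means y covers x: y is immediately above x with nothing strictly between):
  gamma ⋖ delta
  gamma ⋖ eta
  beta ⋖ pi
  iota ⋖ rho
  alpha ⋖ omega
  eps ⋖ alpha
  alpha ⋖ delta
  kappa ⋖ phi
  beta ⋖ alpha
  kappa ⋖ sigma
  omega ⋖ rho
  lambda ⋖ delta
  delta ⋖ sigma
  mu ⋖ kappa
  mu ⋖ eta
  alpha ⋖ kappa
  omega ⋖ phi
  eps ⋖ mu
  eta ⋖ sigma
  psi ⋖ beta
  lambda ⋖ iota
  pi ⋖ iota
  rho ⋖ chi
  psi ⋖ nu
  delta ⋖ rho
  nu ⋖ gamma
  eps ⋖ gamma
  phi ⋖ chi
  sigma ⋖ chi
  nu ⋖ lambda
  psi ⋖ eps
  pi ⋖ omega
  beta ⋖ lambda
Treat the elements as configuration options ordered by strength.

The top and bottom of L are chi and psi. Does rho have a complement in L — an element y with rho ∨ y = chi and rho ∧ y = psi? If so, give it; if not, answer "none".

none

For every candidate y, either rho ∨ y ≠ chi or rho ∧ y ≠ psi; no complement exists.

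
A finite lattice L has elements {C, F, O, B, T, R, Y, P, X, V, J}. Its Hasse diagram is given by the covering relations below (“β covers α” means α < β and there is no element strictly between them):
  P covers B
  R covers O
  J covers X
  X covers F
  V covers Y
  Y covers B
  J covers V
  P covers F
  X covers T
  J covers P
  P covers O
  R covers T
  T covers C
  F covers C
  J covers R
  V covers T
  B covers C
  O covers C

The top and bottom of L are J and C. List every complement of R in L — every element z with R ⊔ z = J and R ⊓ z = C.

B, F, Y

Need z with R ∨ z = J and R ∧ z = C.
Checking each element gives: B, F, Y.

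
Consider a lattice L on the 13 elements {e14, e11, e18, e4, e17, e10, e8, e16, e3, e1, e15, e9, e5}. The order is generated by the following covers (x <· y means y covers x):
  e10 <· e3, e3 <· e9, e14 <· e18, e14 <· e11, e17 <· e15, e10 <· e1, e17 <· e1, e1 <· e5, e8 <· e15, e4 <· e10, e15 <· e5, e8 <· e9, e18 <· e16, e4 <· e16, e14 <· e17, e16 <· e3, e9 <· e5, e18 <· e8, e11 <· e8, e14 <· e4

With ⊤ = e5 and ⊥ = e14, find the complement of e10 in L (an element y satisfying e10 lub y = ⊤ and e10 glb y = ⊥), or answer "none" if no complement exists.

Need y with e10 ∨ y = e5 and e10 ∧ y = e14.
Checking each element gives: e15.

e15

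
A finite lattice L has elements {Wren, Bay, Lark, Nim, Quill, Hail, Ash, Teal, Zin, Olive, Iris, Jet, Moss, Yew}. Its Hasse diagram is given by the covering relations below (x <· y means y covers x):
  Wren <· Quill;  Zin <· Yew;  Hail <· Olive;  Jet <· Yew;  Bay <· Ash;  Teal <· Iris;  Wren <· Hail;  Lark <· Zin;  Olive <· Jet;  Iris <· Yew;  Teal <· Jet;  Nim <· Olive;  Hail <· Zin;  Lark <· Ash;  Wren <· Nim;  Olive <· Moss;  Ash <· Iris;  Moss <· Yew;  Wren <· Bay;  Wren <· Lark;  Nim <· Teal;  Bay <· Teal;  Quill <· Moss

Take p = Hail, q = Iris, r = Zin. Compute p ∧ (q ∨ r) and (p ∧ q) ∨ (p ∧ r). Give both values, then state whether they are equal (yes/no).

q ∨ r = Yew, so p ∧ (q ∨ r) = Hail ∧ Yew = Hail.
p ∧ q = Wren and p ∧ r = Hail, so (p ∧ q) ∨ (p ∧ r) = Wren ∨ Hail = Hail.
Equal: yes.

Hail; Hail; yes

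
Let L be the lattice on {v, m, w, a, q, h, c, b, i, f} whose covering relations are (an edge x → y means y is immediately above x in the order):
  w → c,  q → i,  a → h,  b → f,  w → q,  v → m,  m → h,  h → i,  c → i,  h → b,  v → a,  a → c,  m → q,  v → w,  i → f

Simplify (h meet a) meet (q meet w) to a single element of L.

v

h ∧ a = a
q ∧ w = w
a ∧ w = v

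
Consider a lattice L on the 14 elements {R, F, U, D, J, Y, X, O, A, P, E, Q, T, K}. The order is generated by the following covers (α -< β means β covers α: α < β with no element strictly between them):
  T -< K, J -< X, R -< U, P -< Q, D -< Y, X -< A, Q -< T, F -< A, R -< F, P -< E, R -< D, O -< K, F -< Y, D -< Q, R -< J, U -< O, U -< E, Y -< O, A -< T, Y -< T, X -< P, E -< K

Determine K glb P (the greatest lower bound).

Common lower bounds of {K, P}: J, P, R, X.
The greatest among these is P.

P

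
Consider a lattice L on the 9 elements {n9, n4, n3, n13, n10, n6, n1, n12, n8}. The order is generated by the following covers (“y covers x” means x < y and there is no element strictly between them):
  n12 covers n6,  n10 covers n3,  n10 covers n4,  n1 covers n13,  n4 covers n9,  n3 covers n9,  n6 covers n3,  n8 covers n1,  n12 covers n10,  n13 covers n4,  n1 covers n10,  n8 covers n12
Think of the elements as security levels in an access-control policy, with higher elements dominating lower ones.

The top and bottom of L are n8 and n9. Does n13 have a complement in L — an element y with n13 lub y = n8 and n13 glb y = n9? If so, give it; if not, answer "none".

n6

Need y with n13 ∨ y = n8 and n13 ∧ y = n9.
Checking each element gives: n6.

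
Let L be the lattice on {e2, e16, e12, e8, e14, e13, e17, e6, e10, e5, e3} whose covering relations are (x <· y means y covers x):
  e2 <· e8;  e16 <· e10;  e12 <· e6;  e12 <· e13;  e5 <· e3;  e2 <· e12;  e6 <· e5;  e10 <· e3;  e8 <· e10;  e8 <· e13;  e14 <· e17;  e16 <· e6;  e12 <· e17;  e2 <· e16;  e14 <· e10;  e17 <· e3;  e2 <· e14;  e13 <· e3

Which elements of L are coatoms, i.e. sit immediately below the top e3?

The coatoms are exactly the elements covered by e3: e10, e13, e17, e5.

e10, e13, e17, e5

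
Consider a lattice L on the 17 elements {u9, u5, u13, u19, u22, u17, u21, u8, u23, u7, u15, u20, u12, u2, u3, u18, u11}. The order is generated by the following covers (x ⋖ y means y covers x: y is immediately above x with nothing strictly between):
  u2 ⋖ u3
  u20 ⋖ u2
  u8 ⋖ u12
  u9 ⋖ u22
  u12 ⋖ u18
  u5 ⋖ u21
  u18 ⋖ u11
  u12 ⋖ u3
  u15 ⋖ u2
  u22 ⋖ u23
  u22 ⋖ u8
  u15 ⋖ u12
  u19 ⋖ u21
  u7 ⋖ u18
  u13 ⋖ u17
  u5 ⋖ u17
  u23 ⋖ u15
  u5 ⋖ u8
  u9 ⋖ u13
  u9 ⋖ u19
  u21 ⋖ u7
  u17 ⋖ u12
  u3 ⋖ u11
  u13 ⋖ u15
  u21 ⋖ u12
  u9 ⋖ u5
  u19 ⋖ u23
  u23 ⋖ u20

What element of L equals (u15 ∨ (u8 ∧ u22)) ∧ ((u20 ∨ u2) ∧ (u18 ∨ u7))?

u15

u8 ∧ u22 = u22
u15 ∨ u22 = u15
u20 ∨ u2 = u2
u18 ∨ u7 = u18
u2 ∧ u18 = u15
u15 ∧ u15 = u15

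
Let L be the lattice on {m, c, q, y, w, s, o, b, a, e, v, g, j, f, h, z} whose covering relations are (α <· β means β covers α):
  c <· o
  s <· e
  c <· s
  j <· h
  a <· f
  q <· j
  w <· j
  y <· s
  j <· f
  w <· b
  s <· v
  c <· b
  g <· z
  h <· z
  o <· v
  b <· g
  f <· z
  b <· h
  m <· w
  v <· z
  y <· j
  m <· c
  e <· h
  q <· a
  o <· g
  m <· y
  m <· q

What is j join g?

Common upper bounds of {j, g}: z.
The least among these is z.

z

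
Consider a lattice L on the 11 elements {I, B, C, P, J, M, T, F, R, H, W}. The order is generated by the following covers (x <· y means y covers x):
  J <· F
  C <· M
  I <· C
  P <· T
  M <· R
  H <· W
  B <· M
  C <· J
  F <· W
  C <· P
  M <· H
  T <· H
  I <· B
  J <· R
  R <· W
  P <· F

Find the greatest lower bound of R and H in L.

M

Common lower bounds of {R, H}: B, C, I, M.
The greatest among these is M.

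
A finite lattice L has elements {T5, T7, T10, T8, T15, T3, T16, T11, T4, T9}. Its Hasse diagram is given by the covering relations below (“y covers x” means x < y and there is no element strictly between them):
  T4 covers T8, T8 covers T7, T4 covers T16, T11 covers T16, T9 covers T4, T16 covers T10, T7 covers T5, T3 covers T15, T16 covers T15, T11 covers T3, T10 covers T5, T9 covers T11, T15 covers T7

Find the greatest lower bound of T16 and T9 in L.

Common lower bounds of {T16, T9}: T10, T15, T16, T5, T7.
The greatest among these is T16.

T16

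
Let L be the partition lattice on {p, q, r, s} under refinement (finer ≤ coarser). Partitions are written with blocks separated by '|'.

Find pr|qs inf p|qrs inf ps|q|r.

p|q|r|s

The meet (common refinement) of pr|qs, p|qrs, ps|q|r intersects blocks pairwise, giving p|q|r|s.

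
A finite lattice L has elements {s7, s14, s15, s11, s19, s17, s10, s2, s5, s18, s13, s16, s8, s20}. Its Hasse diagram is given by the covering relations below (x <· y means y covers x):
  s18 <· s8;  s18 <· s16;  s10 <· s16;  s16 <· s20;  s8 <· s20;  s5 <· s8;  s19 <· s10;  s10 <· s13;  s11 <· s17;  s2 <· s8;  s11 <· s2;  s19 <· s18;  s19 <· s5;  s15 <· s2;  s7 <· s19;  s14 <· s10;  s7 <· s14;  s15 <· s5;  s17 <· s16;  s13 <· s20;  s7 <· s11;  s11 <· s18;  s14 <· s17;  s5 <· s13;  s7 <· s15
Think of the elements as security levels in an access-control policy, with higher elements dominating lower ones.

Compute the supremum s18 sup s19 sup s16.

Common upper bounds of {s18, s19, s16}: s16, s20.
The least among these is s16.

s16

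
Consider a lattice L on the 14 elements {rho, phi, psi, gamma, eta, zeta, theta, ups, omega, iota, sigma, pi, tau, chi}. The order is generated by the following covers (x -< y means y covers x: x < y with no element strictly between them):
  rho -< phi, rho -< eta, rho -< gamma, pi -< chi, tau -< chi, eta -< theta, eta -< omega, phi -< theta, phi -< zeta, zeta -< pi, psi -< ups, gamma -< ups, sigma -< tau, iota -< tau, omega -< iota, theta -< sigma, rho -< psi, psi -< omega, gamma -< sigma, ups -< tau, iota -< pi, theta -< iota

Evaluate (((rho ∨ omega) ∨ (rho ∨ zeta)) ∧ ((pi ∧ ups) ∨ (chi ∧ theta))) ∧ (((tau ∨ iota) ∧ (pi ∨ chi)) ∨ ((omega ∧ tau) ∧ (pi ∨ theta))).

rho ∨ omega = omega
rho ∨ zeta = zeta
omega ∨ zeta = pi
pi ∧ ups = psi
chi ∧ theta = theta
psi ∨ theta = iota
pi ∧ iota = iota
tau ∨ iota = tau
pi ∨ chi = chi
tau ∧ chi = tau
omega ∧ tau = omega
pi ∨ theta = pi
omega ∧ pi = omega
tau ∨ omega = tau
iota ∧ tau = iota

iota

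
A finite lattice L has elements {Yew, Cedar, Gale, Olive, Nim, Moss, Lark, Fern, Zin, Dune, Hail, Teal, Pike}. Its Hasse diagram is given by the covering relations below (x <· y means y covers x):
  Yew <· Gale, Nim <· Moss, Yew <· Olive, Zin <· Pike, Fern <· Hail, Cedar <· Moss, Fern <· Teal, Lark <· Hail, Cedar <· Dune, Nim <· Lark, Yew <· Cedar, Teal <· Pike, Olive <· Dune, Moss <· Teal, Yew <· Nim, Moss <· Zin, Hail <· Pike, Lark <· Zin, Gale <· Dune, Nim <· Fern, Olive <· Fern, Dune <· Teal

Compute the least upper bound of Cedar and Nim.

Moss

Common upper bounds of {Cedar, Nim}: Moss, Pike, Teal, Zin.
The least among these is Moss.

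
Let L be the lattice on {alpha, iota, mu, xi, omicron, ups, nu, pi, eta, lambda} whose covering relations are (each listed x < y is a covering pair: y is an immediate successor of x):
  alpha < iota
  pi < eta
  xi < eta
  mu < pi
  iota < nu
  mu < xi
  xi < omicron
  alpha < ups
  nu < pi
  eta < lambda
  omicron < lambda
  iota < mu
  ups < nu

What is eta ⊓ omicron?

xi

Common lower bounds of {eta, omicron}: alpha, iota, mu, xi.
The greatest among these is xi.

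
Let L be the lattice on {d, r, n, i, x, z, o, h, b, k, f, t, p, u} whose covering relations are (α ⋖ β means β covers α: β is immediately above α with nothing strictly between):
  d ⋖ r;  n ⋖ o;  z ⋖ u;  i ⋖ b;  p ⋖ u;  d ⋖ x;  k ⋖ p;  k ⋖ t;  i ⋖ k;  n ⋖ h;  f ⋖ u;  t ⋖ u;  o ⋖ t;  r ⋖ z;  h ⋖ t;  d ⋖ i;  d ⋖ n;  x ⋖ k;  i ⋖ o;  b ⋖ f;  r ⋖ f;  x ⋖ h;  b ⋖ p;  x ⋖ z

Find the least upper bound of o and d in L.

Common upper bounds of {o, d}: o, t, u.
The least among these is o.

o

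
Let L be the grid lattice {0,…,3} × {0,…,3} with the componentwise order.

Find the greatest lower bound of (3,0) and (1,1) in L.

(1,0)

Common lower bounds of {(3,0), (1,1)}: (0,0), (1,0).
The greatest among these is (1,0).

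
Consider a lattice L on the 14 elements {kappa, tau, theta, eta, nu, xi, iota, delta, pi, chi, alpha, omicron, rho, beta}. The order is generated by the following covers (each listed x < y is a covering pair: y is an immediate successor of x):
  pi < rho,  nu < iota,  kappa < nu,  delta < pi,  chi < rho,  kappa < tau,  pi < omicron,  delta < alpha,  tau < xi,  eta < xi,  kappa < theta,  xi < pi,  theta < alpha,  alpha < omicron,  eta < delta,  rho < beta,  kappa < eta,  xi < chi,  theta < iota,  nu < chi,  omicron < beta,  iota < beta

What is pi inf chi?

xi

Common lower bounds of {pi, chi}: eta, kappa, tau, xi.
The greatest among these is xi.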